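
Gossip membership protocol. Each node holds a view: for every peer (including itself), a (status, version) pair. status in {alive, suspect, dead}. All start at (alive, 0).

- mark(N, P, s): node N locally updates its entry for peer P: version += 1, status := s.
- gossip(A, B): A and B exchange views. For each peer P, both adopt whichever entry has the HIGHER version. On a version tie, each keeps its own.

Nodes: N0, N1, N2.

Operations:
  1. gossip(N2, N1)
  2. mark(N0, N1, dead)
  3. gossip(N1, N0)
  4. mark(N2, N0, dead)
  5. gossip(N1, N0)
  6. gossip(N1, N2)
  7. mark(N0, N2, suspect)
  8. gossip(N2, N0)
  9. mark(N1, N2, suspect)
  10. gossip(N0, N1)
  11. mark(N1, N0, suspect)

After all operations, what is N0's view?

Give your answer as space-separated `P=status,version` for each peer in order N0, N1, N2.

Op 1: gossip N2<->N1 -> N2.N0=(alive,v0) N2.N1=(alive,v0) N2.N2=(alive,v0) | N1.N0=(alive,v0) N1.N1=(alive,v0) N1.N2=(alive,v0)
Op 2: N0 marks N1=dead -> (dead,v1)
Op 3: gossip N1<->N0 -> N1.N0=(alive,v0) N1.N1=(dead,v1) N1.N2=(alive,v0) | N0.N0=(alive,v0) N0.N1=(dead,v1) N0.N2=(alive,v0)
Op 4: N2 marks N0=dead -> (dead,v1)
Op 5: gossip N1<->N0 -> N1.N0=(alive,v0) N1.N1=(dead,v1) N1.N2=(alive,v0) | N0.N0=(alive,v0) N0.N1=(dead,v1) N0.N2=(alive,v0)
Op 6: gossip N1<->N2 -> N1.N0=(dead,v1) N1.N1=(dead,v1) N1.N2=(alive,v0) | N2.N0=(dead,v1) N2.N1=(dead,v1) N2.N2=(alive,v0)
Op 7: N0 marks N2=suspect -> (suspect,v1)
Op 8: gossip N2<->N0 -> N2.N0=(dead,v1) N2.N1=(dead,v1) N2.N2=(suspect,v1) | N0.N0=(dead,v1) N0.N1=(dead,v1) N0.N2=(suspect,v1)
Op 9: N1 marks N2=suspect -> (suspect,v1)
Op 10: gossip N0<->N1 -> N0.N0=(dead,v1) N0.N1=(dead,v1) N0.N2=(suspect,v1) | N1.N0=(dead,v1) N1.N1=(dead,v1) N1.N2=(suspect,v1)
Op 11: N1 marks N0=suspect -> (suspect,v2)

Answer: N0=dead,1 N1=dead,1 N2=suspect,1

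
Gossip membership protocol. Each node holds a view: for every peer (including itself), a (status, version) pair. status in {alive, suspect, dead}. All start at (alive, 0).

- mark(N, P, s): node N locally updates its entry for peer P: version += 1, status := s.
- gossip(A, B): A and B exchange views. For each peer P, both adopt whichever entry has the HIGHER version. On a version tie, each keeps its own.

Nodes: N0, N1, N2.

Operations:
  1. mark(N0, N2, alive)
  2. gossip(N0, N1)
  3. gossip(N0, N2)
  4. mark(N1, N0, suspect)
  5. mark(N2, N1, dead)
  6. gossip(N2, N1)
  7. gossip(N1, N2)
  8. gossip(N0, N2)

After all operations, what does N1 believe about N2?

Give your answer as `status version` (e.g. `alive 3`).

Answer: alive 1

Derivation:
Op 1: N0 marks N2=alive -> (alive,v1)
Op 2: gossip N0<->N1 -> N0.N0=(alive,v0) N0.N1=(alive,v0) N0.N2=(alive,v1) | N1.N0=(alive,v0) N1.N1=(alive,v0) N1.N2=(alive,v1)
Op 3: gossip N0<->N2 -> N0.N0=(alive,v0) N0.N1=(alive,v0) N0.N2=(alive,v1) | N2.N0=(alive,v0) N2.N1=(alive,v0) N2.N2=(alive,v1)
Op 4: N1 marks N0=suspect -> (suspect,v1)
Op 5: N2 marks N1=dead -> (dead,v1)
Op 6: gossip N2<->N1 -> N2.N0=(suspect,v1) N2.N1=(dead,v1) N2.N2=(alive,v1) | N1.N0=(suspect,v1) N1.N1=(dead,v1) N1.N2=(alive,v1)
Op 7: gossip N1<->N2 -> N1.N0=(suspect,v1) N1.N1=(dead,v1) N1.N2=(alive,v1) | N2.N0=(suspect,v1) N2.N1=(dead,v1) N2.N2=(alive,v1)
Op 8: gossip N0<->N2 -> N0.N0=(suspect,v1) N0.N1=(dead,v1) N0.N2=(alive,v1) | N2.N0=(suspect,v1) N2.N1=(dead,v1) N2.N2=(alive,v1)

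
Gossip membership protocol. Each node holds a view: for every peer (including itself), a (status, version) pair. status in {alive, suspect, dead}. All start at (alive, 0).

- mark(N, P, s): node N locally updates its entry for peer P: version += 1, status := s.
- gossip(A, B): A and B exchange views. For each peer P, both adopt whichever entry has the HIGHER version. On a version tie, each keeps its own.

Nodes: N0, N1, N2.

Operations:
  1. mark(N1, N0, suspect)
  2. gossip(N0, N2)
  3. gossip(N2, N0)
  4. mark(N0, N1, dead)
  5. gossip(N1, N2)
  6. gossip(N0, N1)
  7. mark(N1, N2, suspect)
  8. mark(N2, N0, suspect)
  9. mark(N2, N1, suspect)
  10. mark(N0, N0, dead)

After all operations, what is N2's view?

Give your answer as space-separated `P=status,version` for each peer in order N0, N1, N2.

Op 1: N1 marks N0=suspect -> (suspect,v1)
Op 2: gossip N0<->N2 -> N0.N0=(alive,v0) N0.N1=(alive,v0) N0.N2=(alive,v0) | N2.N0=(alive,v0) N2.N1=(alive,v0) N2.N2=(alive,v0)
Op 3: gossip N2<->N0 -> N2.N0=(alive,v0) N2.N1=(alive,v0) N2.N2=(alive,v0) | N0.N0=(alive,v0) N0.N1=(alive,v0) N0.N2=(alive,v0)
Op 4: N0 marks N1=dead -> (dead,v1)
Op 5: gossip N1<->N2 -> N1.N0=(suspect,v1) N1.N1=(alive,v0) N1.N2=(alive,v0) | N2.N0=(suspect,v1) N2.N1=(alive,v0) N2.N2=(alive,v0)
Op 6: gossip N0<->N1 -> N0.N0=(suspect,v1) N0.N1=(dead,v1) N0.N2=(alive,v0) | N1.N0=(suspect,v1) N1.N1=(dead,v1) N1.N2=(alive,v0)
Op 7: N1 marks N2=suspect -> (suspect,v1)
Op 8: N2 marks N0=suspect -> (suspect,v2)
Op 9: N2 marks N1=suspect -> (suspect,v1)
Op 10: N0 marks N0=dead -> (dead,v2)

Answer: N0=suspect,2 N1=suspect,1 N2=alive,0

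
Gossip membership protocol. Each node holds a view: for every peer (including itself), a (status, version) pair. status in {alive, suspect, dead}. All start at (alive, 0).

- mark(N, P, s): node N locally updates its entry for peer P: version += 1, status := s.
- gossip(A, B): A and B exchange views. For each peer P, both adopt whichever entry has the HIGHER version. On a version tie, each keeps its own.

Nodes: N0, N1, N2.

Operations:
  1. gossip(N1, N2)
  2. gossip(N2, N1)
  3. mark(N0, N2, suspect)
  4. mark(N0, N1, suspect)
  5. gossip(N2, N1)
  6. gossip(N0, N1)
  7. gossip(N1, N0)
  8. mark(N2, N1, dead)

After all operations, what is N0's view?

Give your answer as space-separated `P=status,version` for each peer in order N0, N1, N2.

Op 1: gossip N1<->N2 -> N1.N0=(alive,v0) N1.N1=(alive,v0) N1.N2=(alive,v0) | N2.N0=(alive,v0) N2.N1=(alive,v0) N2.N2=(alive,v0)
Op 2: gossip N2<->N1 -> N2.N0=(alive,v0) N2.N1=(alive,v0) N2.N2=(alive,v0) | N1.N0=(alive,v0) N1.N1=(alive,v0) N1.N2=(alive,v0)
Op 3: N0 marks N2=suspect -> (suspect,v1)
Op 4: N0 marks N1=suspect -> (suspect,v1)
Op 5: gossip N2<->N1 -> N2.N0=(alive,v0) N2.N1=(alive,v0) N2.N2=(alive,v0) | N1.N0=(alive,v0) N1.N1=(alive,v0) N1.N2=(alive,v0)
Op 6: gossip N0<->N1 -> N0.N0=(alive,v0) N0.N1=(suspect,v1) N0.N2=(suspect,v1) | N1.N0=(alive,v0) N1.N1=(suspect,v1) N1.N2=(suspect,v1)
Op 7: gossip N1<->N0 -> N1.N0=(alive,v0) N1.N1=(suspect,v1) N1.N2=(suspect,v1) | N0.N0=(alive,v0) N0.N1=(suspect,v1) N0.N2=(suspect,v1)
Op 8: N2 marks N1=dead -> (dead,v1)

Answer: N0=alive,0 N1=suspect,1 N2=suspect,1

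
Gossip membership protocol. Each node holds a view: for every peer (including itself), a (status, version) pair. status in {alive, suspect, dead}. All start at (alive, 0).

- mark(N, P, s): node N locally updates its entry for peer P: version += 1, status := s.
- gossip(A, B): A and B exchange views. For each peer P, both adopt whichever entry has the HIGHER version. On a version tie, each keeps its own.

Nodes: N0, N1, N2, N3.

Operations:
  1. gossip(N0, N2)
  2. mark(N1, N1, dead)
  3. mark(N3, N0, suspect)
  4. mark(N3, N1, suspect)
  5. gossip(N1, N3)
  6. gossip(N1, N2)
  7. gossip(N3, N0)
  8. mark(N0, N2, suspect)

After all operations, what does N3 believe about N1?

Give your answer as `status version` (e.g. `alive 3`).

Answer: suspect 1

Derivation:
Op 1: gossip N0<->N2 -> N0.N0=(alive,v0) N0.N1=(alive,v0) N0.N2=(alive,v0) N0.N3=(alive,v0) | N2.N0=(alive,v0) N2.N1=(alive,v0) N2.N2=(alive,v0) N2.N3=(alive,v0)
Op 2: N1 marks N1=dead -> (dead,v1)
Op 3: N3 marks N0=suspect -> (suspect,v1)
Op 4: N3 marks N1=suspect -> (suspect,v1)
Op 5: gossip N1<->N3 -> N1.N0=(suspect,v1) N1.N1=(dead,v1) N1.N2=(alive,v0) N1.N3=(alive,v0) | N3.N0=(suspect,v1) N3.N1=(suspect,v1) N3.N2=(alive,v0) N3.N3=(alive,v0)
Op 6: gossip N1<->N2 -> N1.N0=(suspect,v1) N1.N1=(dead,v1) N1.N2=(alive,v0) N1.N3=(alive,v0) | N2.N0=(suspect,v1) N2.N1=(dead,v1) N2.N2=(alive,v0) N2.N3=(alive,v0)
Op 7: gossip N3<->N0 -> N3.N0=(suspect,v1) N3.N1=(suspect,v1) N3.N2=(alive,v0) N3.N3=(alive,v0) | N0.N0=(suspect,v1) N0.N1=(suspect,v1) N0.N2=(alive,v0) N0.N3=(alive,v0)
Op 8: N0 marks N2=suspect -> (suspect,v1)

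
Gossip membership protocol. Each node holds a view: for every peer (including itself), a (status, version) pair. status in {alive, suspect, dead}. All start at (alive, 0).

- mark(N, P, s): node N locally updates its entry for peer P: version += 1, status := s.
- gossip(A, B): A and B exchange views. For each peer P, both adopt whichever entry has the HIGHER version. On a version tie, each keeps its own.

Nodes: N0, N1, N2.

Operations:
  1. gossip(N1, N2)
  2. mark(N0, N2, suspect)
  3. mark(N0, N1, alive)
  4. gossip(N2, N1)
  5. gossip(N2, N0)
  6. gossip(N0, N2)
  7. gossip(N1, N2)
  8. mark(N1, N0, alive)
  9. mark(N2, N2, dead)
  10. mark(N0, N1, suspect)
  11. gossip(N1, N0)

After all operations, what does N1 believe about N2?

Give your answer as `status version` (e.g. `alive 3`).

Op 1: gossip N1<->N2 -> N1.N0=(alive,v0) N1.N1=(alive,v0) N1.N2=(alive,v0) | N2.N0=(alive,v0) N2.N1=(alive,v0) N2.N2=(alive,v0)
Op 2: N0 marks N2=suspect -> (suspect,v1)
Op 3: N0 marks N1=alive -> (alive,v1)
Op 4: gossip N2<->N1 -> N2.N0=(alive,v0) N2.N1=(alive,v0) N2.N2=(alive,v0) | N1.N0=(alive,v0) N1.N1=(alive,v0) N1.N2=(alive,v0)
Op 5: gossip N2<->N0 -> N2.N0=(alive,v0) N2.N1=(alive,v1) N2.N2=(suspect,v1) | N0.N0=(alive,v0) N0.N1=(alive,v1) N0.N2=(suspect,v1)
Op 6: gossip N0<->N2 -> N0.N0=(alive,v0) N0.N1=(alive,v1) N0.N2=(suspect,v1) | N2.N0=(alive,v0) N2.N1=(alive,v1) N2.N2=(suspect,v1)
Op 7: gossip N1<->N2 -> N1.N0=(alive,v0) N1.N1=(alive,v1) N1.N2=(suspect,v1) | N2.N0=(alive,v0) N2.N1=(alive,v1) N2.N2=(suspect,v1)
Op 8: N1 marks N0=alive -> (alive,v1)
Op 9: N2 marks N2=dead -> (dead,v2)
Op 10: N0 marks N1=suspect -> (suspect,v2)
Op 11: gossip N1<->N0 -> N1.N0=(alive,v1) N1.N1=(suspect,v2) N1.N2=(suspect,v1) | N0.N0=(alive,v1) N0.N1=(suspect,v2) N0.N2=(suspect,v1)

Answer: suspect 1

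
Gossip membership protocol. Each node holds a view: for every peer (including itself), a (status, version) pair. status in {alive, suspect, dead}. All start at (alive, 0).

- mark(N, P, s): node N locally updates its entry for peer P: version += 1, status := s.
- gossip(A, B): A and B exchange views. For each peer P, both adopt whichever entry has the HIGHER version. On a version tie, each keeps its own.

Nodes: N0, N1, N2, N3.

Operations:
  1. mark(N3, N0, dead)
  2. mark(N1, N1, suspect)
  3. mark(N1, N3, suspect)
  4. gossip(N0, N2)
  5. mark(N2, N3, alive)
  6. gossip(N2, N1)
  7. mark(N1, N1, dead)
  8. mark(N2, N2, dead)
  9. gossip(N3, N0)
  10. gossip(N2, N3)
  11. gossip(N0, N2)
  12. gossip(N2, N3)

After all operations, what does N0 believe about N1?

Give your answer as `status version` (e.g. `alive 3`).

Answer: suspect 1

Derivation:
Op 1: N3 marks N0=dead -> (dead,v1)
Op 2: N1 marks N1=suspect -> (suspect,v1)
Op 3: N1 marks N3=suspect -> (suspect,v1)
Op 4: gossip N0<->N2 -> N0.N0=(alive,v0) N0.N1=(alive,v0) N0.N2=(alive,v0) N0.N3=(alive,v0) | N2.N0=(alive,v0) N2.N1=(alive,v0) N2.N2=(alive,v0) N2.N3=(alive,v0)
Op 5: N2 marks N3=alive -> (alive,v1)
Op 6: gossip N2<->N1 -> N2.N0=(alive,v0) N2.N1=(suspect,v1) N2.N2=(alive,v0) N2.N3=(alive,v1) | N1.N0=(alive,v0) N1.N1=(suspect,v1) N1.N2=(alive,v0) N1.N3=(suspect,v1)
Op 7: N1 marks N1=dead -> (dead,v2)
Op 8: N2 marks N2=dead -> (dead,v1)
Op 9: gossip N3<->N0 -> N3.N0=(dead,v1) N3.N1=(alive,v0) N3.N2=(alive,v0) N3.N3=(alive,v0) | N0.N0=(dead,v1) N0.N1=(alive,v0) N0.N2=(alive,v0) N0.N3=(alive,v0)
Op 10: gossip N2<->N3 -> N2.N0=(dead,v1) N2.N1=(suspect,v1) N2.N2=(dead,v1) N2.N3=(alive,v1) | N3.N0=(dead,v1) N3.N1=(suspect,v1) N3.N2=(dead,v1) N3.N3=(alive,v1)
Op 11: gossip N0<->N2 -> N0.N0=(dead,v1) N0.N1=(suspect,v1) N0.N2=(dead,v1) N0.N3=(alive,v1) | N2.N0=(dead,v1) N2.N1=(suspect,v1) N2.N2=(dead,v1) N2.N3=(alive,v1)
Op 12: gossip N2<->N3 -> N2.N0=(dead,v1) N2.N1=(suspect,v1) N2.N2=(dead,v1) N2.N3=(alive,v1) | N3.N0=(dead,v1) N3.N1=(suspect,v1) N3.N2=(dead,v1) N3.N3=(alive,v1)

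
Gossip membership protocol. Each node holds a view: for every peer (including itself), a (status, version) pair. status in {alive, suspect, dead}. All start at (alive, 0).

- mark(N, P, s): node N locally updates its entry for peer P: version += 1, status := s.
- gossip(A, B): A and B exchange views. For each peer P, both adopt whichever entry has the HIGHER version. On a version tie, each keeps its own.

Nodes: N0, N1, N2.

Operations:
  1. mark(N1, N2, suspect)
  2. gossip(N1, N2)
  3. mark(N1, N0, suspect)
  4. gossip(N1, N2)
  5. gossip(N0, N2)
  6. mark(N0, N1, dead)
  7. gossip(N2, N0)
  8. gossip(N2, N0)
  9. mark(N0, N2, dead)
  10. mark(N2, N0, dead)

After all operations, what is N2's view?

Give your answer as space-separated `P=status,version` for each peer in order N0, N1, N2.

Op 1: N1 marks N2=suspect -> (suspect,v1)
Op 2: gossip N1<->N2 -> N1.N0=(alive,v0) N1.N1=(alive,v0) N1.N2=(suspect,v1) | N2.N0=(alive,v0) N2.N1=(alive,v0) N2.N2=(suspect,v1)
Op 3: N1 marks N0=suspect -> (suspect,v1)
Op 4: gossip N1<->N2 -> N1.N0=(suspect,v1) N1.N1=(alive,v0) N1.N2=(suspect,v1) | N2.N0=(suspect,v1) N2.N1=(alive,v0) N2.N2=(suspect,v1)
Op 5: gossip N0<->N2 -> N0.N0=(suspect,v1) N0.N1=(alive,v0) N0.N2=(suspect,v1) | N2.N0=(suspect,v1) N2.N1=(alive,v0) N2.N2=(suspect,v1)
Op 6: N0 marks N1=dead -> (dead,v1)
Op 7: gossip N2<->N0 -> N2.N0=(suspect,v1) N2.N1=(dead,v1) N2.N2=(suspect,v1) | N0.N0=(suspect,v1) N0.N1=(dead,v1) N0.N2=(suspect,v1)
Op 8: gossip N2<->N0 -> N2.N0=(suspect,v1) N2.N1=(dead,v1) N2.N2=(suspect,v1) | N0.N0=(suspect,v1) N0.N1=(dead,v1) N0.N2=(suspect,v1)
Op 9: N0 marks N2=dead -> (dead,v2)
Op 10: N2 marks N0=dead -> (dead,v2)

Answer: N0=dead,2 N1=dead,1 N2=suspect,1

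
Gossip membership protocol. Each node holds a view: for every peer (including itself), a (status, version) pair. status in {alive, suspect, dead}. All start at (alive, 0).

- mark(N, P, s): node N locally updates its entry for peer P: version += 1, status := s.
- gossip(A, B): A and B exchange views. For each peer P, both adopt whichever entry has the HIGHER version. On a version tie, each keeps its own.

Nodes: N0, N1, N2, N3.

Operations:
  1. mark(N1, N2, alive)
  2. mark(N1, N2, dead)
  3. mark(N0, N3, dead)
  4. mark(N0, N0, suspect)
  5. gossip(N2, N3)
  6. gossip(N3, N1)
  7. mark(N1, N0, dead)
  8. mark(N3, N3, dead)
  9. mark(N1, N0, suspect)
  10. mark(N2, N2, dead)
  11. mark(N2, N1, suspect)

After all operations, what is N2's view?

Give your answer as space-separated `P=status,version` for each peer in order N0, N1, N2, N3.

Answer: N0=alive,0 N1=suspect,1 N2=dead,1 N3=alive,0

Derivation:
Op 1: N1 marks N2=alive -> (alive,v1)
Op 2: N1 marks N2=dead -> (dead,v2)
Op 3: N0 marks N3=dead -> (dead,v1)
Op 4: N0 marks N0=suspect -> (suspect,v1)
Op 5: gossip N2<->N3 -> N2.N0=(alive,v0) N2.N1=(alive,v0) N2.N2=(alive,v0) N2.N3=(alive,v0) | N3.N0=(alive,v0) N3.N1=(alive,v0) N3.N2=(alive,v0) N3.N3=(alive,v0)
Op 6: gossip N3<->N1 -> N3.N0=(alive,v0) N3.N1=(alive,v0) N3.N2=(dead,v2) N3.N3=(alive,v0) | N1.N0=(alive,v0) N1.N1=(alive,v0) N1.N2=(dead,v2) N1.N3=(alive,v0)
Op 7: N1 marks N0=dead -> (dead,v1)
Op 8: N3 marks N3=dead -> (dead,v1)
Op 9: N1 marks N0=suspect -> (suspect,v2)
Op 10: N2 marks N2=dead -> (dead,v1)
Op 11: N2 marks N1=suspect -> (suspect,v1)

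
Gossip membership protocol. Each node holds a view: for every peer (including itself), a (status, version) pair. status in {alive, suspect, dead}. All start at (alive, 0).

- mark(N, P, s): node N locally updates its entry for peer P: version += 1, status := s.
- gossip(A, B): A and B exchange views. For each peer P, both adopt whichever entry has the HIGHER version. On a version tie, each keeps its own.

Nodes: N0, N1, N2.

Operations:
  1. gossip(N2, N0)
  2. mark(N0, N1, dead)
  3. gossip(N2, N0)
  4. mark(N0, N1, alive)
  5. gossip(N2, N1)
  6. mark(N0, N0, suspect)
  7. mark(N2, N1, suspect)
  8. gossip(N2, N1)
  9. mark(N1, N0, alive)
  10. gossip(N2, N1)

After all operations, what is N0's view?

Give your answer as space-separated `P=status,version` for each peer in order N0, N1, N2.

Op 1: gossip N2<->N0 -> N2.N0=(alive,v0) N2.N1=(alive,v0) N2.N2=(alive,v0) | N0.N0=(alive,v0) N0.N1=(alive,v0) N0.N2=(alive,v0)
Op 2: N0 marks N1=dead -> (dead,v1)
Op 3: gossip N2<->N0 -> N2.N0=(alive,v0) N2.N1=(dead,v1) N2.N2=(alive,v0) | N0.N0=(alive,v0) N0.N1=(dead,v1) N0.N2=(alive,v0)
Op 4: N0 marks N1=alive -> (alive,v2)
Op 5: gossip N2<->N1 -> N2.N0=(alive,v0) N2.N1=(dead,v1) N2.N2=(alive,v0) | N1.N0=(alive,v0) N1.N1=(dead,v1) N1.N2=(alive,v0)
Op 6: N0 marks N0=suspect -> (suspect,v1)
Op 7: N2 marks N1=suspect -> (suspect,v2)
Op 8: gossip N2<->N1 -> N2.N0=(alive,v0) N2.N1=(suspect,v2) N2.N2=(alive,v0) | N1.N0=(alive,v0) N1.N1=(suspect,v2) N1.N2=(alive,v0)
Op 9: N1 marks N0=alive -> (alive,v1)
Op 10: gossip N2<->N1 -> N2.N0=(alive,v1) N2.N1=(suspect,v2) N2.N2=(alive,v0) | N1.N0=(alive,v1) N1.N1=(suspect,v2) N1.N2=(alive,v0)

Answer: N0=suspect,1 N1=alive,2 N2=alive,0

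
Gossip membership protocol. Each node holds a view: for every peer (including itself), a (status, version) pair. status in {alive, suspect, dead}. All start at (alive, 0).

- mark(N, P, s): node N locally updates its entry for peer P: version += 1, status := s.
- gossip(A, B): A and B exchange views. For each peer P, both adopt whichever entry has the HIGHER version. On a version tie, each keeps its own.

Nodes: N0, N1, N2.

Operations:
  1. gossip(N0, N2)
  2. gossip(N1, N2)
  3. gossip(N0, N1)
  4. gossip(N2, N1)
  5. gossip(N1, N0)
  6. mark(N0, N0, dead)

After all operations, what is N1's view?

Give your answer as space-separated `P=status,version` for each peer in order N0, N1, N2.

Op 1: gossip N0<->N2 -> N0.N0=(alive,v0) N0.N1=(alive,v0) N0.N2=(alive,v0) | N2.N0=(alive,v0) N2.N1=(alive,v0) N2.N2=(alive,v0)
Op 2: gossip N1<->N2 -> N1.N0=(alive,v0) N1.N1=(alive,v0) N1.N2=(alive,v0) | N2.N0=(alive,v0) N2.N1=(alive,v0) N2.N2=(alive,v0)
Op 3: gossip N0<->N1 -> N0.N0=(alive,v0) N0.N1=(alive,v0) N0.N2=(alive,v0) | N1.N0=(alive,v0) N1.N1=(alive,v0) N1.N2=(alive,v0)
Op 4: gossip N2<->N1 -> N2.N0=(alive,v0) N2.N1=(alive,v0) N2.N2=(alive,v0) | N1.N0=(alive,v0) N1.N1=(alive,v0) N1.N2=(alive,v0)
Op 5: gossip N1<->N0 -> N1.N0=(alive,v0) N1.N1=(alive,v0) N1.N2=(alive,v0) | N0.N0=(alive,v0) N0.N1=(alive,v0) N0.N2=(alive,v0)
Op 6: N0 marks N0=dead -> (dead,v1)

Answer: N0=alive,0 N1=alive,0 N2=alive,0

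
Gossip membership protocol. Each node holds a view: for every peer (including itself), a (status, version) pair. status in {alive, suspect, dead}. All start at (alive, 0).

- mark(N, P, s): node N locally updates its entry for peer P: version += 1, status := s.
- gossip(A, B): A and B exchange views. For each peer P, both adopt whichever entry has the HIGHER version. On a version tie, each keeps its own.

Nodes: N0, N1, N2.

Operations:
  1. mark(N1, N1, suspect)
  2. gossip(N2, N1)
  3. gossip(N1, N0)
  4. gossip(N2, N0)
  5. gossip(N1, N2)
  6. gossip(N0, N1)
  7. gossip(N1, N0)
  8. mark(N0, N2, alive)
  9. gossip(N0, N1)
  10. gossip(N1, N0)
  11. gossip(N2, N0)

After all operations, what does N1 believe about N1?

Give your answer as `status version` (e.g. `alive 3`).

Answer: suspect 1

Derivation:
Op 1: N1 marks N1=suspect -> (suspect,v1)
Op 2: gossip N2<->N1 -> N2.N0=(alive,v0) N2.N1=(suspect,v1) N2.N2=(alive,v0) | N1.N0=(alive,v0) N1.N1=(suspect,v1) N1.N2=(alive,v0)
Op 3: gossip N1<->N0 -> N1.N0=(alive,v0) N1.N1=(suspect,v1) N1.N2=(alive,v0) | N0.N0=(alive,v0) N0.N1=(suspect,v1) N0.N2=(alive,v0)
Op 4: gossip N2<->N0 -> N2.N0=(alive,v0) N2.N1=(suspect,v1) N2.N2=(alive,v0) | N0.N0=(alive,v0) N0.N1=(suspect,v1) N0.N2=(alive,v0)
Op 5: gossip N1<->N2 -> N1.N0=(alive,v0) N1.N1=(suspect,v1) N1.N2=(alive,v0) | N2.N0=(alive,v0) N2.N1=(suspect,v1) N2.N2=(alive,v0)
Op 6: gossip N0<->N1 -> N0.N0=(alive,v0) N0.N1=(suspect,v1) N0.N2=(alive,v0) | N1.N0=(alive,v0) N1.N1=(suspect,v1) N1.N2=(alive,v0)
Op 7: gossip N1<->N0 -> N1.N0=(alive,v0) N1.N1=(suspect,v1) N1.N2=(alive,v0) | N0.N0=(alive,v0) N0.N1=(suspect,v1) N0.N2=(alive,v0)
Op 8: N0 marks N2=alive -> (alive,v1)
Op 9: gossip N0<->N1 -> N0.N0=(alive,v0) N0.N1=(suspect,v1) N0.N2=(alive,v1) | N1.N0=(alive,v0) N1.N1=(suspect,v1) N1.N2=(alive,v1)
Op 10: gossip N1<->N0 -> N1.N0=(alive,v0) N1.N1=(suspect,v1) N1.N2=(alive,v1) | N0.N0=(alive,v0) N0.N1=(suspect,v1) N0.N2=(alive,v1)
Op 11: gossip N2<->N0 -> N2.N0=(alive,v0) N2.N1=(suspect,v1) N2.N2=(alive,v1) | N0.N0=(alive,v0) N0.N1=(suspect,v1) N0.N2=(alive,v1)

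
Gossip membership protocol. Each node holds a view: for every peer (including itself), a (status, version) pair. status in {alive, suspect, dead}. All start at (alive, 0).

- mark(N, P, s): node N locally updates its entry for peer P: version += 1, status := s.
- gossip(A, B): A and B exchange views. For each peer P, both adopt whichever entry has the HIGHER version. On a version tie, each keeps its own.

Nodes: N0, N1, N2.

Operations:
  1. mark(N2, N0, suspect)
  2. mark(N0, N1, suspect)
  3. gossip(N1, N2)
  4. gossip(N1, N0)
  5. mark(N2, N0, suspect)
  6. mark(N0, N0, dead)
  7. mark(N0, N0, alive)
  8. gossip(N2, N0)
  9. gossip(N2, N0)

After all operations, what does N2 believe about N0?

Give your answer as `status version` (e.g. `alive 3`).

Answer: alive 3

Derivation:
Op 1: N2 marks N0=suspect -> (suspect,v1)
Op 2: N0 marks N1=suspect -> (suspect,v1)
Op 3: gossip N1<->N2 -> N1.N0=(suspect,v1) N1.N1=(alive,v0) N1.N2=(alive,v0) | N2.N0=(suspect,v1) N2.N1=(alive,v0) N2.N2=(alive,v0)
Op 4: gossip N1<->N0 -> N1.N0=(suspect,v1) N1.N1=(suspect,v1) N1.N2=(alive,v0) | N0.N0=(suspect,v1) N0.N1=(suspect,v1) N0.N2=(alive,v0)
Op 5: N2 marks N0=suspect -> (suspect,v2)
Op 6: N0 marks N0=dead -> (dead,v2)
Op 7: N0 marks N0=alive -> (alive,v3)
Op 8: gossip N2<->N0 -> N2.N0=(alive,v3) N2.N1=(suspect,v1) N2.N2=(alive,v0) | N0.N0=(alive,v3) N0.N1=(suspect,v1) N0.N2=(alive,v0)
Op 9: gossip N2<->N0 -> N2.N0=(alive,v3) N2.N1=(suspect,v1) N2.N2=(alive,v0) | N0.N0=(alive,v3) N0.N1=(suspect,v1) N0.N2=(alive,v0)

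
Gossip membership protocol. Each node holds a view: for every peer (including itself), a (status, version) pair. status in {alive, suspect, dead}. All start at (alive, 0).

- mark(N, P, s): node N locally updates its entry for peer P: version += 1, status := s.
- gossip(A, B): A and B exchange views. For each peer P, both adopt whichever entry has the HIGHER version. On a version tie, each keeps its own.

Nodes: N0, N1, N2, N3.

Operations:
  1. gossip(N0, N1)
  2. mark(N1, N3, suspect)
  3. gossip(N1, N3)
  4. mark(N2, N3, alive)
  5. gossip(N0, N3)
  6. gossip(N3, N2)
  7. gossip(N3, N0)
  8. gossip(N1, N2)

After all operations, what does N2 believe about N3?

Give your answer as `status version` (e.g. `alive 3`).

Op 1: gossip N0<->N1 -> N0.N0=(alive,v0) N0.N1=(alive,v0) N0.N2=(alive,v0) N0.N3=(alive,v0) | N1.N0=(alive,v0) N1.N1=(alive,v0) N1.N2=(alive,v0) N1.N3=(alive,v0)
Op 2: N1 marks N3=suspect -> (suspect,v1)
Op 3: gossip N1<->N3 -> N1.N0=(alive,v0) N1.N1=(alive,v0) N1.N2=(alive,v0) N1.N3=(suspect,v1) | N3.N0=(alive,v0) N3.N1=(alive,v0) N3.N2=(alive,v0) N3.N3=(suspect,v1)
Op 4: N2 marks N3=alive -> (alive,v1)
Op 5: gossip N0<->N3 -> N0.N0=(alive,v0) N0.N1=(alive,v0) N0.N2=(alive,v0) N0.N3=(suspect,v1) | N3.N0=(alive,v0) N3.N1=(alive,v0) N3.N2=(alive,v0) N3.N3=(suspect,v1)
Op 6: gossip N3<->N2 -> N3.N0=(alive,v0) N3.N1=(alive,v0) N3.N2=(alive,v0) N3.N3=(suspect,v1) | N2.N0=(alive,v0) N2.N1=(alive,v0) N2.N2=(alive,v0) N2.N3=(alive,v1)
Op 7: gossip N3<->N0 -> N3.N0=(alive,v0) N3.N1=(alive,v0) N3.N2=(alive,v0) N3.N3=(suspect,v1) | N0.N0=(alive,v0) N0.N1=(alive,v0) N0.N2=(alive,v0) N0.N3=(suspect,v1)
Op 8: gossip N1<->N2 -> N1.N0=(alive,v0) N1.N1=(alive,v0) N1.N2=(alive,v0) N1.N3=(suspect,v1) | N2.N0=(alive,v0) N2.N1=(alive,v0) N2.N2=(alive,v0) N2.N3=(alive,v1)

Answer: alive 1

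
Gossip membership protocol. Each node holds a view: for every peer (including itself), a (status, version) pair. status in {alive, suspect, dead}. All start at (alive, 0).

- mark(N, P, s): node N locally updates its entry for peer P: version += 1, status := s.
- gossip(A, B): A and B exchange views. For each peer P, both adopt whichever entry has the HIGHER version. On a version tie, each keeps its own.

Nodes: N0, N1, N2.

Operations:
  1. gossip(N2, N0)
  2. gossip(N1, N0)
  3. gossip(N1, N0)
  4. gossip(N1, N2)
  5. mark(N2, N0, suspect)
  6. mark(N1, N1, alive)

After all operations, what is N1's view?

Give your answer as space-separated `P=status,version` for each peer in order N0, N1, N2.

Op 1: gossip N2<->N0 -> N2.N0=(alive,v0) N2.N1=(alive,v0) N2.N2=(alive,v0) | N0.N0=(alive,v0) N0.N1=(alive,v0) N0.N2=(alive,v0)
Op 2: gossip N1<->N0 -> N1.N0=(alive,v0) N1.N1=(alive,v0) N1.N2=(alive,v0) | N0.N0=(alive,v0) N0.N1=(alive,v0) N0.N2=(alive,v0)
Op 3: gossip N1<->N0 -> N1.N0=(alive,v0) N1.N1=(alive,v0) N1.N2=(alive,v0) | N0.N0=(alive,v0) N0.N1=(alive,v0) N0.N2=(alive,v0)
Op 4: gossip N1<->N2 -> N1.N0=(alive,v0) N1.N1=(alive,v0) N1.N2=(alive,v0) | N2.N0=(alive,v0) N2.N1=(alive,v0) N2.N2=(alive,v0)
Op 5: N2 marks N0=suspect -> (suspect,v1)
Op 6: N1 marks N1=alive -> (alive,v1)

Answer: N0=alive,0 N1=alive,1 N2=alive,0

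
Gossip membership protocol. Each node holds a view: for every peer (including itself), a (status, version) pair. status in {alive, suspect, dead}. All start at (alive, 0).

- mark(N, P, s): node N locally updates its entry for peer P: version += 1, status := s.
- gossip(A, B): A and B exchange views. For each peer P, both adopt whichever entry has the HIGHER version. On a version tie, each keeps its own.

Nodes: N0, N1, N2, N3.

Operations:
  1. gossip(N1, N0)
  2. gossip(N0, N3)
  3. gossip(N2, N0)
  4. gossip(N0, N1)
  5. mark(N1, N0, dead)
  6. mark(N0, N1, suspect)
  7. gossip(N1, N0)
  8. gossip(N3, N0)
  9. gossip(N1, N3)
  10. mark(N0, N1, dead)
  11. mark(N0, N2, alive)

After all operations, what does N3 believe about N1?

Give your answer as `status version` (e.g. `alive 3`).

Op 1: gossip N1<->N0 -> N1.N0=(alive,v0) N1.N1=(alive,v0) N1.N2=(alive,v0) N1.N3=(alive,v0) | N0.N0=(alive,v0) N0.N1=(alive,v0) N0.N2=(alive,v0) N0.N3=(alive,v0)
Op 2: gossip N0<->N3 -> N0.N0=(alive,v0) N0.N1=(alive,v0) N0.N2=(alive,v0) N0.N3=(alive,v0) | N3.N0=(alive,v0) N3.N1=(alive,v0) N3.N2=(alive,v0) N3.N3=(alive,v0)
Op 3: gossip N2<->N0 -> N2.N0=(alive,v0) N2.N1=(alive,v0) N2.N2=(alive,v0) N2.N3=(alive,v0) | N0.N0=(alive,v0) N0.N1=(alive,v0) N0.N2=(alive,v0) N0.N3=(alive,v0)
Op 4: gossip N0<->N1 -> N0.N0=(alive,v0) N0.N1=(alive,v0) N0.N2=(alive,v0) N0.N3=(alive,v0) | N1.N0=(alive,v0) N1.N1=(alive,v0) N1.N2=(alive,v0) N1.N3=(alive,v0)
Op 5: N1 marks N0=dead -> (dead,v1)
Op 6: N0 marks N1=suspect -> (suspect,v1)
Op 7: gossip N1<->N0 -> N1.N0=(dead,v1) N1.N1=(suspect,v1) N1.N2=(alive,v0) N1.N3=(alive,v0) | N0.N0=(dead,v1) N0.N1=(suspect,v1) N0.N2=(alive,v0) N0.N3=(alive,v0)
Op 8: gossip N3<->N0 -> N3.N0=(dead,v1) N3.N1=(suspect,v1) N3.N2=(alive,v0) N3.N3=(alive,v0) | N0.N0=(dead,v1) N0.N1=(suspect,v1) N0.N2=(alive,v0) N0.N3=(alive,v0)
Op 9: gossip N1<->N3 -> N1.N0=(dead,v1) N1.N1=(suspect,v1) N1.N2=(alive,v0) N1.N3=(alive,v0) | N3.N0=(dead,v1) N3.N1=(suspect,v1) N3.N2=(alive,v0) N3.N3=(alive,v0)
Op 10: N0 marks N1=dead -> (dead,v2)
Op 11: N0 marks N2=alive -> (alive,v1)

Answer: suspect 1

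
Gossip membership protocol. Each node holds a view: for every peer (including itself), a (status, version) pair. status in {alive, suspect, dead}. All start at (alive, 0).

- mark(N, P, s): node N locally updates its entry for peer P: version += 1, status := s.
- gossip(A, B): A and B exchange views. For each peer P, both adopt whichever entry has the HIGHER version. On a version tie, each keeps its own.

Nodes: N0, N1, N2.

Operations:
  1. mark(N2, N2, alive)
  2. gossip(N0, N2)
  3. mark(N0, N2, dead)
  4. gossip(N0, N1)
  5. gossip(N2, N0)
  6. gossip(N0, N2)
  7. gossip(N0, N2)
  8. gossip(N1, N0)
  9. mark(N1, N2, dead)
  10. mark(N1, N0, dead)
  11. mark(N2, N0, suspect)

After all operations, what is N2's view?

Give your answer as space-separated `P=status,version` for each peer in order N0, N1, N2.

Op 1: N2 marks N2=alive -> (alive,v1)
Op 2: gossip N0<->N2 -> N0.N0=(alive,v0) N0.N1=(alive,v0) N0.N2=(alive,v1) | N2.N0=(alive,v0) N2.N1=(alive,v0) N2.N2=(alive,v1)
Op 3: N0 marks N2=dead -> (dead,v2)
Op 4: gossip N0<->N1 -> N0.N0=(alive,v0) N0.N1=(alive,v0) N0.N2=(dead,v2) | N1.N0=(alive,v0) N1.N1=(alive,v0) N1.N2=(dead,v2)
Op 5: gossip N2<->N0 -> N2.N0=(alive,v0) N2.N1=(alive,v0) N2.N2=(dead,v2) | N0.N0=(alive,v0) N0.N1=(alive,v0) N0.N2=(dead,v2)
Op 6: gossip N0<->N2 -> N0.N0=(alive,v0) N0.N1=(alive,v0) N0.N2=(dead,v2) | N2.N0=(alive,v0) N2.N1=(alive,v0) N2.N2=(dead,v2)
Op 7: gossip N0<->N2 -> N0.N0=(alive,v0) N0.N1=(alive,v0) N0.N2=(dead,v2) | N2.N0=(alive,v0) N2.N1=(alive,v0) N2.N2=(dead,v2)
Op 8: gossip N1<->N0 -> N1.N0=(alive,v0) N1.N1=(alive,v0) N1.N2=(dead,v2) | N0.N0=(alive,v0) N0.N1=(alive,v0) N0.N2=(dead,v2)
Op 9: N1 marks N2=dead -> (dead,v3)
Op 10: N1 marks N0=dead -> (dead,v1)
Op 11: N2 marks N0=suspect -> (suspect,v1)

Answer: N0=suspect,1 N1=alive,0 N2=dead,2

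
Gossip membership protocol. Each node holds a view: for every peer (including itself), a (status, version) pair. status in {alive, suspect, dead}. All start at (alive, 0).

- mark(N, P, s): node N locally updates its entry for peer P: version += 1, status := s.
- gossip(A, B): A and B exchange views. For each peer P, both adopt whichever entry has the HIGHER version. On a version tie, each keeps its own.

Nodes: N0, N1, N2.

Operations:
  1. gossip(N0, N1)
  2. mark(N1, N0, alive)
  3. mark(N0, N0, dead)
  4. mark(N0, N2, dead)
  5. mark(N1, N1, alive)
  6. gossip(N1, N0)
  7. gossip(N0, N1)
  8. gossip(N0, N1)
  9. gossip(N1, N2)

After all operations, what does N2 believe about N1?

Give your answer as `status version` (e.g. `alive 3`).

Op 1: gossip N0<->N1 -> N0.N0=(alive,v0) N0.N1=(alive,v0) N0.N2=(alive,v0) | N1.N0=(alive,v0) N1.N1=(alive,v0) N1.N2=(alive,v0)
Op 2: N1 marks N0=alive -> (alive,v1)
Op 3: N0 marks N0=dead -> (dead,v1)
Op 4: N0 marks N2=dead -> (dead,v1)
Op 5: N1 marks N1=alive -> (alive,v1)
Op 6: gossip N1<->N0 -> N1.N0=(alive,v1) N1.N1=(alive,v1) N1.N2=(dead,v1) | N0.N0=(dead,v1) N0.N1=(alive,v1) N0.N2=(dead,v1)
Op 7: gossip N0<->N1 -> N0.N0=(dead,v1) N0.N1=(alive,v1) N0.N2=(dead,v1) | N1.N0=(alive,v1) N1.N1=(alive,v1) N1.N2=(dead,v1)
Op 8: gossip N0<->N1 -> N0.N0=(dead,v1) N0.N1=(alive,v1) N0.N2=(dead,v1) | N1.N0=(alive,v1) N1.N1=(alive,v1) N1.N2=(dead,v1)
Op 9: gossip N1<->N2 -> N1.N0=(alive,v1) N1.N1=(alive,v1) N1.N2=(dead,v1) | N2.N0=(alive,v1) N2.N1=(alive,v1) N2.N2=(dead,v1)

Answer: alive 1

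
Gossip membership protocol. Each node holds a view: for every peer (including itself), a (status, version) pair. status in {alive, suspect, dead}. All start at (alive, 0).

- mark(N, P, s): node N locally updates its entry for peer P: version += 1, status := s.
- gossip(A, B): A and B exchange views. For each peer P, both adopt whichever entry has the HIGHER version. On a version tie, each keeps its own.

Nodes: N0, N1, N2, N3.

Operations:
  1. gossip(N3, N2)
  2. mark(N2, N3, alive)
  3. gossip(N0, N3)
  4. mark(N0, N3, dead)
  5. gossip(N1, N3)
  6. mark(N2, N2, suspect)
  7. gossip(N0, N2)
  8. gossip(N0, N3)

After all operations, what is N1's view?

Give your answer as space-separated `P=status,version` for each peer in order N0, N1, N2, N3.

Answer: N0=alive,0 N1=alive,0 N2=alive,0 N3=alive,0

Derivation:
Op 1: gossip N3<->N2 -> N3.N0=(alive,v0) N3.N1=(alive,v0) N3.N2=(alive,v0) N3.N3=(alive,v0) | N2.N0=(alive,v0) N2.N1=(alive,v0) N2.N2=(alive,v0) N2.N3=(alive,v0)
Op 2: N2 marks N3=alive -> (alive,v1)
Op 3: gossip N0<->N3 -> N0.N0=(alive,v0) N0.N1=(alive,v0) N0.N2=(alive,v0) N0.N3=(alive,v0) | N3.N0=(alive,v0) N3.N1=(alive,v0) N3.N2=(alive,v0) N3.N3=(alive,v0)
Op 4: N0 marks N3=dead -> (dead,v1)
Op 5: gossip N1<->N3 -> N1.N0=(alive,v0) N1.N1=(alive,v0) N1.N2=(alive,v0) N1.N3=(alive,v0) | N3.N0=(alive,v0) N3.N1=(alive,v0) N3.N2=(alive,v0) N3.N3=(alive,v0)
Op 6: N2 marks N2=suspect -> (suspect,v1)
Op 7: gossip N0<->N2 -> N0.N0=(alive,v0) N0.N1=(alive,v0) N0.N2=(suspect,v1) N0.N3=(dead,v1) | N2.N0=(alive,v0) N2.N1=(alive,v0) N2.N2=(suspect,v1) N2.N3=(alive,v1)
Op 8: gossip N0<->N3 -> N0.N0=(alive,v0) N0.N1=(alive,v0) N0.N2=(suspect,v1) N0.N3=(dead,v1) | N3.N0=(alive,v0) N3.N1=(alive,v0) N3.N2=(suspect,v1) N3.N3=(dead,v1)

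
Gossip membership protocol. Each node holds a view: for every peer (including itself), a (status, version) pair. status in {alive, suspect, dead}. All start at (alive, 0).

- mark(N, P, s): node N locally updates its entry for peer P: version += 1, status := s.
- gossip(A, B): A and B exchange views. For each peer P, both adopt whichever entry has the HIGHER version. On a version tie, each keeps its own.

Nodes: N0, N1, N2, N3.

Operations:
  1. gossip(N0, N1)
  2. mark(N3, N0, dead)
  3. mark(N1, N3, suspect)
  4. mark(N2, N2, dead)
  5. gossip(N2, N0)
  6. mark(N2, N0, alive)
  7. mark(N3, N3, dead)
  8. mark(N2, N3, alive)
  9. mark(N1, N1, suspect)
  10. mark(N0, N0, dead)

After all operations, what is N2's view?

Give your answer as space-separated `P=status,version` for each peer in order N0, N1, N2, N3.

Op 1: gossip N0<->N1 -> N0.N0=(alive,v0) N0.N1=(alive,v0) N0.N2=(alive,v0) N0.N3=(alive,v0) | N1.N0=(alive,v0) N1.N1=(alive,v0) N1.N2=(alive,v0) N1.N3=(alive,v0)
Op 2: N3 marks N0=dead -> (dead,v1)
Op 3: N1 marks N3=suspect -> (suspect,v1)
Op 4: N2 marks N2=dead -> (dead,v1)
Op 5: gossip N2<->N0 -> N2.N0=(alive,v0) N2.N1=(alive,v0) N2.N2=(dead,v1) N2.N3=(alive,v0) | N0.N0=(alive,v0) N0.N1=(alive,v0) N0.N2=(dead,v1) N0.N3=(alive,v0)
Op 6: N2 marks N0=alive -> (alive,v1)
Op 7: N3 marks N3=dead -> (dead,v1)
Op 8: N2 marks N3=alive -> (alive,v1)
Op 9: N1 marks N1=suspect -> (suspect,v1)
Op 10: N0 marks N0=dead -> (dead,v1)

Answer: N0=alive,1 N1=alive,0 N2=dead,1 N3=alive,1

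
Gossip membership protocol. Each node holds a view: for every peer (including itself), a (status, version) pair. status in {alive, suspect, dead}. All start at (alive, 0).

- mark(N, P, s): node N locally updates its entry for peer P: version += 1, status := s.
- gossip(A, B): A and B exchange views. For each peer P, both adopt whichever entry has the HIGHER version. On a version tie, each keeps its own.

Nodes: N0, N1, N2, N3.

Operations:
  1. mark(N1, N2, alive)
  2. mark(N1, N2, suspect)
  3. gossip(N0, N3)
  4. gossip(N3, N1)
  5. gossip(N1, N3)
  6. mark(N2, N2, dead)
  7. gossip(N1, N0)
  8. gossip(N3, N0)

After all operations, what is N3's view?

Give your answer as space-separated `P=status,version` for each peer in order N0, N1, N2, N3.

Op 1: N1 marks N2=alive -> (alive,v1)
Op 2: N1 marks N2=suspect -> (suspect,v2)
Op 3: gossip N0<->N3 -> N0.N0=(alive,v0) N0.N1=(alive,v0) N0.N2=(alive,v0) N0.N3=(alive,v0) | N3.N0=(alive,v0) N3.N1=(alive,v0) N3.N2=(alive,v0) N3.N3=(alive,v0)
Op 4: gossip N3<->N1 -> N3.N0=(alive,v0) N3.N1=(alive,v0) N3.N2=(suspect,v2) N3.N3=(alive,v0) | N1.N0=(alive,v0) N1.N1=(alive,v0) N1.N2=(suspect,v2) N1.N3=(alive,v0)
Op 5: gossip N1<->N3 -> N1.N0=(alive,v0) N1.N1=(alive,v0) N1.N2=(suspect,v2) N1.N3=(alive,v0) | N3.N0=(alive,v0) N3.N1=(alive,v0) N3.N2=(suspect,v2) N3.N3=(alive,v0)
Op 6: N2 marks N2=dead -> (dead,v1)
Op 7: gossip N1<->N0 -> N1.N0=(alive,v0) N1.N1=(alive,v0) N1.N2=(suspect,v2) N1.N3=(alive,v0) | N0.N0=(alive,v0) N0.N1=(alive,v0) N0.N2=(suspect,v2) N0.N3=(alive,v0)
Op 8: gossip N3<->N0 -> N3.N0=(alive,v0) N3.N1=(alive,v0) N3.N2=(suspect,v2) N3.N3=(alive,v0) | N0.N0=(alive,v0) N0.N1=(alive,v0) N0.N2=(suspect,v2) N0.N3=(alive,v0)

Answer: N0=alive,0 N1=alive,0 N2=suspect,2 N3=alive,0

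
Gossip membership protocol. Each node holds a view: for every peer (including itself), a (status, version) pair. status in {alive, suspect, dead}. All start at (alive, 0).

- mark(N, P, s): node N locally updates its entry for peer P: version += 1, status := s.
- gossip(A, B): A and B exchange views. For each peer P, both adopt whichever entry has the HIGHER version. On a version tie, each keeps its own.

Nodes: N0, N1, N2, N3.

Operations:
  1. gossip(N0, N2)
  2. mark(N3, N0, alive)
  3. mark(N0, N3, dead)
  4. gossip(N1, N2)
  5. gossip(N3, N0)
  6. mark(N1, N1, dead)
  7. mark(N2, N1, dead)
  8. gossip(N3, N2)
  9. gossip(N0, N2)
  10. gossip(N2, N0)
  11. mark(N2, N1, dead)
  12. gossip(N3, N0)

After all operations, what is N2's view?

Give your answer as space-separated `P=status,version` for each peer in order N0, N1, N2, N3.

Op 1: gossip N0<->N2 -> N0.N0=(alive,v0) N0.N1=(alive,v0) N0.N2=(alive,v0) N0.N3=(alive,v0) | N2.N0=(alive,v0) N2.N1=(alive,v0) N2.N2=(alive,v0) N2.N3=(alive,v0)
Op 2: N3 marks N0=alive -> (alive,v1)
Op 3: N0 marks N3=dead -> (dead,v1)
Op 4: gossip N1<->N2 -> N1.N0=(alive,v0) N1.N1=(alive,v0) N1.N2=(alive,v0) N1.N3=(alive,v0) | N2.N0=(alive,v0) N2.N1=(alive,v0) N2.N2=(alive,v0) N2.N3=(alive,v0)
Op 5: gossip N3<->N0 -> N3.N0=(alive,v1) N3.N1=(alive,v0) N3.N2=(alive,v0) N3.N3=(dead,v1) | N0.N0=(alive,v1) N0.N1=(alive,v0) N0.N2=(alive,v0) N0.N3=(dead,v1)
Op 6: N1 marks N1=dead -> (dead,v1)
Op 7: N2 marks N1=dead -> (dead,v1)
Op 8: gossip N3<->N2 -> N3.N0=(alive,v1) N3.N1=(dead,v1) N3.N2=(alive,v0) N3.N3=(dead,v1) | N2.N0=(alive,v1) N2.N1=(dead,v1) N2.N2=(alive,v0) N2.N3=(dead,v1)
Op 9: gossip N0<->N2 -> N0.N0=(alive,v1) N0.N1=(dead,v1) N0.N2=(alive,v0) N0.N3=(dead,v1) | N2.N0=(alive,v1) N2.N1=(dead,v1) N2.N2=(alive,v0) N2.N3=(dead,v1)
Op 10: gossip N2<->N0 -> N2.N0=(alive,v1) N2.N1=(dead,v1) N2.N2=(alive,v0) N2.N3=(dead,v1) | N0.N0=(alive,v1) N0.N1=(dead,v1) N0.N2=(alive,v0) N0.N3=(dead,v1)
Op 11: N2 marks N1=dead -> (dead,v2)
Op 12: gossip N3<->N0 -> N3.N0=(alive,v1) N3.N1=(dead,v1) N3.N2=(alive,v0) N3.N3=(dead,v1) | N0.N0=(alive,v1) N0.N1=(dead,v1) N0.N2=(alive,v0) N0.N3=(dead,v1)

Answer: N0=alive,1 N1=dead,2 N2=alive,0 N3=dead,1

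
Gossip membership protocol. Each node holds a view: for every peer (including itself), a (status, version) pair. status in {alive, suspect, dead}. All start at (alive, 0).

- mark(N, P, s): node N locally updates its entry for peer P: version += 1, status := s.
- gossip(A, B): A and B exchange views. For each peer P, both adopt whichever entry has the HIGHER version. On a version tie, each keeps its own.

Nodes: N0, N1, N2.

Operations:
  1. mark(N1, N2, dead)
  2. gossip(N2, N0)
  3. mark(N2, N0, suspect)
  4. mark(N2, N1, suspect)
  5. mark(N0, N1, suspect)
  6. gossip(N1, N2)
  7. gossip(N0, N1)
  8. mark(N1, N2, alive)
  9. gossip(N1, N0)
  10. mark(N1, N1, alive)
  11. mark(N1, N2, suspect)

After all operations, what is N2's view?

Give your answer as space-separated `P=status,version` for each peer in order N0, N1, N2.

Answer: N0=suspect,1 N1=suspect,1 N2=dead,1

Derivation:
Op 1: N1 marks N2=dead -> (dead,v1)
Op 2: gossip N2<->N0 -> N2.N0=(alive,v0) N2.N1=(alive,v0) N2.N2=(alive,v0) | N0.N0=(alive,v0) N0.N1=(alive,v0) N0.N2=(alive,v0)
Op 3: N2 marks N0=suspect -> (suspect,v1)
Op 4: N2 marks N1=suspect -> (suspect,v1)
Op 5: N0 marks N1=suspect -> (suspect,v1)
Op 6: gossip N1<->N2 -> N1.N0=(suspect,v1) N1.N1=(suspect,v1) N1.N2=(dead,v1) | N2.N0=(suspect,v1) N2.N1=(suspect,v1) N2.N2=(dead,v1)
Op 7: gossip N0<->N1 -> N0.N0=(suspect,v1) N0.N1=(suspect,v1) N0.N2=(dead,v1) | N1.N0=(suspect,v1) N1.N1=(suspect,v1) N1.N2=(dead,v1)
Op 8: N1 marks N2=alive -> (alive,v2)
Op 9: gossip N1<->N0 -> N1.N0=(suspect,v1) N1.N1=(suspect,v1) N1.N2=(alive,v2) | N0.N0=(suspect,v1) N0.N1=(suspect,v1) N0.N2=(alive,v2)
Op 10: N1 marks N1=alive -> (alive,v2)
Op 11: N1 marks N2=suspect -> (suspect,v3)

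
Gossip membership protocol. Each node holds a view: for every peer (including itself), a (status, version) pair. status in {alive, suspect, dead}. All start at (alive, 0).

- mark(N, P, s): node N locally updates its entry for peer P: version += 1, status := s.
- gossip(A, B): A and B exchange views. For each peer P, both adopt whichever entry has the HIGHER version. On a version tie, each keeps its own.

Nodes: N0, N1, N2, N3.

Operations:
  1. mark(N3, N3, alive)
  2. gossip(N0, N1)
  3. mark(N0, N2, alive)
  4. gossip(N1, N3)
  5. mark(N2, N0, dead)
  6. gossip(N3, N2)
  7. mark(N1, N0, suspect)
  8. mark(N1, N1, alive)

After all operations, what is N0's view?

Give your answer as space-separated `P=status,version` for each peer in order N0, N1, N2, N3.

Answer: N0=alive,0 N1=alive,0 N2=alive,1 N3=alive,0

Derivation:
Op 1: N3 marks N3=alive -> (alive,v1)
Op 2: gossip N0<->N1 -> N0.N0=(alive,v0) N0.N1=(alive,v0) N0.N2=(alive,v0) N0.N3=(alive,v0) | N1.N0=(alive,v0) N1.N1=(alive,v0) N1.N2=(alive,v0) N1.N3=(alive,v0)
Op 3: N0 marks N2=alive -> (alive,v1)
Op 4: gossip N1<->N3 -> N1.N0=(alive,v0) N1.N1=(alive,v0) N1.N2=(alive,v0) N1.N3=(alive,v1) | N3.N0=(alive,v0) N3.N1=(alive,v0) N3.N2=(alive,v0) N3.N3=(alive,v1)
Op 5: N2 marks N0=dead -> (dead,v1)
Op 6: gossip N3<->N2 -> N3.N0=(dead,v1) N3.N1=(alive,v0) N3.N2=(alive,v0) N3.N3=(alive,v1) | N2.N0=(dead,v1) N2.N1=(alive,v0) N2.N2=(alive,v0) N2.N3=(alive,v1)
Op 7: N1 marks N0=suspect -> (suspect,v1)
Op 8: N1 marks N1=alive -> (alive,v1)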